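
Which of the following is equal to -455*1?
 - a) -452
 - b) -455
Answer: b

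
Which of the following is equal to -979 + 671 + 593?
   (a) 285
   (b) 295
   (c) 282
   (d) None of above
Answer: a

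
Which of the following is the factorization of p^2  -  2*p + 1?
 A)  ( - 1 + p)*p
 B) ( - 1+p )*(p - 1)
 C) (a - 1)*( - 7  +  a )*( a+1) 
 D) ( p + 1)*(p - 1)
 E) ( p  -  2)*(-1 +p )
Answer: B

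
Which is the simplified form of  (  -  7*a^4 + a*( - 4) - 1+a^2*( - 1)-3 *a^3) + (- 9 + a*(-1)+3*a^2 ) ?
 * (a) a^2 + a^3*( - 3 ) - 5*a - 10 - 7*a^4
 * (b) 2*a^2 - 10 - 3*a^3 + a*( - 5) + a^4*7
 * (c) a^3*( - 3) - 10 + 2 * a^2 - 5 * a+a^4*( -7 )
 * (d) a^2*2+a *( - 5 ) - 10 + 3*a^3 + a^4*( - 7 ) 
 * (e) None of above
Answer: c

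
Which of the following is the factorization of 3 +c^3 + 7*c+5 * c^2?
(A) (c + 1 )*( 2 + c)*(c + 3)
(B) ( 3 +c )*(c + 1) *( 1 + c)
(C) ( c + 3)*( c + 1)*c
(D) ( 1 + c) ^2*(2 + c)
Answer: B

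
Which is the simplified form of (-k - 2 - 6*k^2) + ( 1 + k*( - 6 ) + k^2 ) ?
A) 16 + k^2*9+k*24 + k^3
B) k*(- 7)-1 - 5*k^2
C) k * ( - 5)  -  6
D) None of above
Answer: B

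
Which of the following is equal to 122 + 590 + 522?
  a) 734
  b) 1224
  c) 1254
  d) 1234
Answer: d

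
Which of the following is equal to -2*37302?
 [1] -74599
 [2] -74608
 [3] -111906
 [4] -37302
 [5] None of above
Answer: 5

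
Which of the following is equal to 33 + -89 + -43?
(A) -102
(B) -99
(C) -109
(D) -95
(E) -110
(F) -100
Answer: B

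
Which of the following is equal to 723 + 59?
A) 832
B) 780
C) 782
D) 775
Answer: C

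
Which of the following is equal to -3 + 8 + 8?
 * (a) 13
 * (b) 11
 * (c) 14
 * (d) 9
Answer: a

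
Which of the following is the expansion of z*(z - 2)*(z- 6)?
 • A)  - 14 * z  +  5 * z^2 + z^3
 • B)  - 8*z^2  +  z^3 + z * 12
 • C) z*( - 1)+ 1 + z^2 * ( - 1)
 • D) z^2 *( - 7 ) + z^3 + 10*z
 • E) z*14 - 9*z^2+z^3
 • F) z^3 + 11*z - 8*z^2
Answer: B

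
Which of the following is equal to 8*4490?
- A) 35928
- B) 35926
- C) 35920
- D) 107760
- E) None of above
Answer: C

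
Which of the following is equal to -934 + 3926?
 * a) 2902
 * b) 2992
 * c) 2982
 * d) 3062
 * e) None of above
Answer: b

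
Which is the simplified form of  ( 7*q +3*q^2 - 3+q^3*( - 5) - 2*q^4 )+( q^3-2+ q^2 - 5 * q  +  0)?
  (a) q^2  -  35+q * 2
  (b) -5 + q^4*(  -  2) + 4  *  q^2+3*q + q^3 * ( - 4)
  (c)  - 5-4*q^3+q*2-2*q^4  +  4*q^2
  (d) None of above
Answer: c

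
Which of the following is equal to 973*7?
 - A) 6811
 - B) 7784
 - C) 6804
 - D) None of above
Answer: A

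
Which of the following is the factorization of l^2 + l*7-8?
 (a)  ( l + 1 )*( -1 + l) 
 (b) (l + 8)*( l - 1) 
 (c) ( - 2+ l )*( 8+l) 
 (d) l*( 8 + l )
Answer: b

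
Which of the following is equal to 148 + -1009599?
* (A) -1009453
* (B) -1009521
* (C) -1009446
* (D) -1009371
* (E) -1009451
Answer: E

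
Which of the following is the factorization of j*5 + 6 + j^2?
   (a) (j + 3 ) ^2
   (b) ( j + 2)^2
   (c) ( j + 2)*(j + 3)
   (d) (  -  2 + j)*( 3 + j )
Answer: c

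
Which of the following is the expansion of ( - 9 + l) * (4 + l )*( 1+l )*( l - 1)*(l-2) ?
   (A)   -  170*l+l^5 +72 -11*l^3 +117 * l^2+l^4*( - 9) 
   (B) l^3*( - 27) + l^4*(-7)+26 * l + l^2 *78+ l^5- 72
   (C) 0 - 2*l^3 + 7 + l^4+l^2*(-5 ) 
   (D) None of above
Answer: D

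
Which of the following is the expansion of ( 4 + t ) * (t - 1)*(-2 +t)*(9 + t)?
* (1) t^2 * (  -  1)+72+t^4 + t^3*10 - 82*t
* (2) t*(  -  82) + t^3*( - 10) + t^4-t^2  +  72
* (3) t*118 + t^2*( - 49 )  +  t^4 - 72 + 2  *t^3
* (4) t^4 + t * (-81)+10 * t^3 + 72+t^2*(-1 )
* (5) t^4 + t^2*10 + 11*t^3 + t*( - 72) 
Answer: 1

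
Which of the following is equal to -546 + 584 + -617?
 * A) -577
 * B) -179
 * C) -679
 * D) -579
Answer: D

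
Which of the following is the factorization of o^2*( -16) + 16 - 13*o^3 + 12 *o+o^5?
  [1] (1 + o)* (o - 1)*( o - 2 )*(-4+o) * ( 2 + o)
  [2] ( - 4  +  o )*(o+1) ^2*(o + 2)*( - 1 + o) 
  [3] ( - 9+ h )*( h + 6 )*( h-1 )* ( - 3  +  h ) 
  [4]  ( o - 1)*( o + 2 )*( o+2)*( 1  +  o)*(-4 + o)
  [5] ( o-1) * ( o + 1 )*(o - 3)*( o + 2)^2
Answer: 4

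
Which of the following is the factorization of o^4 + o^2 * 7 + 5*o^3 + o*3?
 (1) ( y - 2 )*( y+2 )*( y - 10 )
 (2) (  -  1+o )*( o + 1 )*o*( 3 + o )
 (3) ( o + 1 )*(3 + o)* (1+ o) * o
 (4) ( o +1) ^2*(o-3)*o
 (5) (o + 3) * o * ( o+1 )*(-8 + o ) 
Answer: 3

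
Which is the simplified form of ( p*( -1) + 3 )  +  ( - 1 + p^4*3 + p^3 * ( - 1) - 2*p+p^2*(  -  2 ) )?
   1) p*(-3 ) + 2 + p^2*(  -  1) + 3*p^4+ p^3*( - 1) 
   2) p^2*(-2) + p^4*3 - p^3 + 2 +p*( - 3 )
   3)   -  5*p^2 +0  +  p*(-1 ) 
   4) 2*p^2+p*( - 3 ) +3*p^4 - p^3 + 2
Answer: 2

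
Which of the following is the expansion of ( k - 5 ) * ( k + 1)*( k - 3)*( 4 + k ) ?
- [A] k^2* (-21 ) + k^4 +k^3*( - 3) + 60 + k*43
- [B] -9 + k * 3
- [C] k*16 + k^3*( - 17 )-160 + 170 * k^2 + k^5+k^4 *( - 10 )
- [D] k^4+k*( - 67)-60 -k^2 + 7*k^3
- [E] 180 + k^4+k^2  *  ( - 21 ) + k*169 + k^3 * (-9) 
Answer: A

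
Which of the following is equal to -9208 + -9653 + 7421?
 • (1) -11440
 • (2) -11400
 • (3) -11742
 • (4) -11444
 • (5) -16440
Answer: 1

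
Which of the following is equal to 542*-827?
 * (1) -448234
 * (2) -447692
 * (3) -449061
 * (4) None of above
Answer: 1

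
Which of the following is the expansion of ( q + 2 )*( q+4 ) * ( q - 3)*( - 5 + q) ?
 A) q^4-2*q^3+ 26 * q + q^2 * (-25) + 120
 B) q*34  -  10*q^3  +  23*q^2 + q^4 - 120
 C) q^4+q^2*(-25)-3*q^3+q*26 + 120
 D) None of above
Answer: A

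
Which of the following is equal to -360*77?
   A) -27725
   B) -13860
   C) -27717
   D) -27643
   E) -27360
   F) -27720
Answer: F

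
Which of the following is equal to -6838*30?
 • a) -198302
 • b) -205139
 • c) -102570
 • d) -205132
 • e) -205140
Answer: e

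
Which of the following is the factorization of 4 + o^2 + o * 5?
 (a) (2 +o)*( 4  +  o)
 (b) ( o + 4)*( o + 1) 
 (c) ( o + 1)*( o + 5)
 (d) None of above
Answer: b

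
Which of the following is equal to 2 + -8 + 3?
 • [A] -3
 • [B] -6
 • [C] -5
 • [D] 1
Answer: A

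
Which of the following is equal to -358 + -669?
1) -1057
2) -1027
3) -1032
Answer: 2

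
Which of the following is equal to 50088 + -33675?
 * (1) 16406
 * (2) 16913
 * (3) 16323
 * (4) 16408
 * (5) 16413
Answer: 5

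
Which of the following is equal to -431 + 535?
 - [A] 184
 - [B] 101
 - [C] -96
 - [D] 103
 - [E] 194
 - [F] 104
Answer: F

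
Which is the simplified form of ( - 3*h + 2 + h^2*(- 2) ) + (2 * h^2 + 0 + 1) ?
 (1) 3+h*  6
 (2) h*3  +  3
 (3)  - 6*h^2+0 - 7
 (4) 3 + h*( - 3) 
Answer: 4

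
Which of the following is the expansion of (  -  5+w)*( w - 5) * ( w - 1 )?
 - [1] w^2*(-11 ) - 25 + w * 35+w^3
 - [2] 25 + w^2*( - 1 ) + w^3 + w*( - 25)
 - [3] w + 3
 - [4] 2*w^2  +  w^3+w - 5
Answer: 1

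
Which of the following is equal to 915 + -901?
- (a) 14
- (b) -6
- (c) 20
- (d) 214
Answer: a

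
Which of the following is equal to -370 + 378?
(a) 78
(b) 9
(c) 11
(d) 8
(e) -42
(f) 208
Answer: d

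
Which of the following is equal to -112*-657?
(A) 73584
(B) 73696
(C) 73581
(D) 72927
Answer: A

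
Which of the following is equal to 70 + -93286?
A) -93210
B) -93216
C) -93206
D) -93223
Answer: B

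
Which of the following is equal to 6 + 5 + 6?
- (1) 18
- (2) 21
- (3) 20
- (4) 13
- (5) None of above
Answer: 5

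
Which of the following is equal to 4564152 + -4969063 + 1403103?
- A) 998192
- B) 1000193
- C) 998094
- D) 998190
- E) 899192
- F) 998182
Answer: A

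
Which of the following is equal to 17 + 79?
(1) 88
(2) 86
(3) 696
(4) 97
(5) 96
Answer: 5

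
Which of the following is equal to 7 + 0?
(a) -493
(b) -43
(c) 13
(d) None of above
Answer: d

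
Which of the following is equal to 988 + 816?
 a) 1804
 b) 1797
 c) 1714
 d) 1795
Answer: a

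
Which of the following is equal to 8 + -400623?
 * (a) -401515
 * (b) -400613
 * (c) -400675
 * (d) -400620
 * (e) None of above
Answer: e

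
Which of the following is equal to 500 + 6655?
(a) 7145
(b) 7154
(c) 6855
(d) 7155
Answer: d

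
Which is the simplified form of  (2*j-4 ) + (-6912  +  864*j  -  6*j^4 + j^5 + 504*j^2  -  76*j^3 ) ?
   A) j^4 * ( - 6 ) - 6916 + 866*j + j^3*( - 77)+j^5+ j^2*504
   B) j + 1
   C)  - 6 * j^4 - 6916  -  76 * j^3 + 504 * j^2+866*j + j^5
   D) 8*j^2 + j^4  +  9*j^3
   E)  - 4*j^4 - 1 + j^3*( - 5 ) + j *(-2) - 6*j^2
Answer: C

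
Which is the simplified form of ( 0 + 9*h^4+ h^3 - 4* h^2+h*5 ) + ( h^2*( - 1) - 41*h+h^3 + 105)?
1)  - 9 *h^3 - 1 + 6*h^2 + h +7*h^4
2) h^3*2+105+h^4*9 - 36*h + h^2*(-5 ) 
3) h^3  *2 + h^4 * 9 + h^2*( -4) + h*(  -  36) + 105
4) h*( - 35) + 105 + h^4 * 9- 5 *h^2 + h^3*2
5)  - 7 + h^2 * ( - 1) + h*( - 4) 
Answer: 2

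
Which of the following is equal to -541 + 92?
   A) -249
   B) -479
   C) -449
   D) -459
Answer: C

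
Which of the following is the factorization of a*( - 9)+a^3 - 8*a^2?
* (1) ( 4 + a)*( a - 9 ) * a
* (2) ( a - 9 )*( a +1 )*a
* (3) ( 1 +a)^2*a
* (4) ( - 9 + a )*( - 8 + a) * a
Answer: 2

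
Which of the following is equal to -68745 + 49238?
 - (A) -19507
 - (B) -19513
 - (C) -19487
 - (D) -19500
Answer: A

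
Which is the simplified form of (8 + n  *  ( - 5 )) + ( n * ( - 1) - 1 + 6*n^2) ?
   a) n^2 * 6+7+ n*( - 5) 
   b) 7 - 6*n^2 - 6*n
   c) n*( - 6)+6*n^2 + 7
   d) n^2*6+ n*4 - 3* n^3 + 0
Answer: c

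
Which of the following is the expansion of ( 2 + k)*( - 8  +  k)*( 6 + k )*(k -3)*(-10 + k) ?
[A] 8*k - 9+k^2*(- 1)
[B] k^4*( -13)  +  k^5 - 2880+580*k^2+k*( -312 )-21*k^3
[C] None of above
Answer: C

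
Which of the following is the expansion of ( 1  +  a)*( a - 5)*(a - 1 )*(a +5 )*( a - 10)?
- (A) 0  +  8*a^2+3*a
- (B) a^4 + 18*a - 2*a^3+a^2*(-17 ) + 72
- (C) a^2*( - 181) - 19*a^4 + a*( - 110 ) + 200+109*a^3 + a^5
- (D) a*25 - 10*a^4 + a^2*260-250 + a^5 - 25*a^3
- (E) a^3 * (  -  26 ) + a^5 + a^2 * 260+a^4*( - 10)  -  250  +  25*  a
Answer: E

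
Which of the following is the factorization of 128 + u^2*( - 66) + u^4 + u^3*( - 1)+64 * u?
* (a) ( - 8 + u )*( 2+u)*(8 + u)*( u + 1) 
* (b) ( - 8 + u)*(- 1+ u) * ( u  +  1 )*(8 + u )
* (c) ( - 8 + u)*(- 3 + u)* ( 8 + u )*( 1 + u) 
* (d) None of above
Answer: d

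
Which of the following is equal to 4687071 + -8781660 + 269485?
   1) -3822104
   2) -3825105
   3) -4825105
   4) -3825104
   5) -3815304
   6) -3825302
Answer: 4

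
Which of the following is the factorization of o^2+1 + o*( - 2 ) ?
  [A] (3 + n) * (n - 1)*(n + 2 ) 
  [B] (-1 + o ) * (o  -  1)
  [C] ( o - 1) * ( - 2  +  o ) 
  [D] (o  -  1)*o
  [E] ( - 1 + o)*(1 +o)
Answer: B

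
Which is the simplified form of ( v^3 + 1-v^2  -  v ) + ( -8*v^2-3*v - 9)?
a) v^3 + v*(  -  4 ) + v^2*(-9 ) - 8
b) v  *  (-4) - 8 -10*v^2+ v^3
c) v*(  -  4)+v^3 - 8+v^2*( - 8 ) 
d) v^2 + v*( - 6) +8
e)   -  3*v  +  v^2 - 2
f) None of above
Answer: a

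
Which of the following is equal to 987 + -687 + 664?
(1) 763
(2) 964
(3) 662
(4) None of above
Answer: 2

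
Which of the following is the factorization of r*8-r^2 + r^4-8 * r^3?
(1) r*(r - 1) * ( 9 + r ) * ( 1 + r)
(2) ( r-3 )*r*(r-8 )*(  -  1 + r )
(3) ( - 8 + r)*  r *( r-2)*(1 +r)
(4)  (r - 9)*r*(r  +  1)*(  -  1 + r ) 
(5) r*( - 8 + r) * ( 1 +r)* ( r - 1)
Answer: 5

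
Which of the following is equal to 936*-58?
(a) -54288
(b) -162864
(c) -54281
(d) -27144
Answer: a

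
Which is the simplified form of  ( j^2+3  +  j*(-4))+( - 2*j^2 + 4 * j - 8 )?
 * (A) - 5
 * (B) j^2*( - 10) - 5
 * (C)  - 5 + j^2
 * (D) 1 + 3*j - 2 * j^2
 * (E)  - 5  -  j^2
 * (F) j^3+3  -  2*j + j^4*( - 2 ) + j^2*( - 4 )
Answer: E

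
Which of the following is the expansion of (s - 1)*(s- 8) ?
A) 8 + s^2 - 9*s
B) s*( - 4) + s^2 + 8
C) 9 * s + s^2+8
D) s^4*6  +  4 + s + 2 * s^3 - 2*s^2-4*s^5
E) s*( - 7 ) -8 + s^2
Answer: A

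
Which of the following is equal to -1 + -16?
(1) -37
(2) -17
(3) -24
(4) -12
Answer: 2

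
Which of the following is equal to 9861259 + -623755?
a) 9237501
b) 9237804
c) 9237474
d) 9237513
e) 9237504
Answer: e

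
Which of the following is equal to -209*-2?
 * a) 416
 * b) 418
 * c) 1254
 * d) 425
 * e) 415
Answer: b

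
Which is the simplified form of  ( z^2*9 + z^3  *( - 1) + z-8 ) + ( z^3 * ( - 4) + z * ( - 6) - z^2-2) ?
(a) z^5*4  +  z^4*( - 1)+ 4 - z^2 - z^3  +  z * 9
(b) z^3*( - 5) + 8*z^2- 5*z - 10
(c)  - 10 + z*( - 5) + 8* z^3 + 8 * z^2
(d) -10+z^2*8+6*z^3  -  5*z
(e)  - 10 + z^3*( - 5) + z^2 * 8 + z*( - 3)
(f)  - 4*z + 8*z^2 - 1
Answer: b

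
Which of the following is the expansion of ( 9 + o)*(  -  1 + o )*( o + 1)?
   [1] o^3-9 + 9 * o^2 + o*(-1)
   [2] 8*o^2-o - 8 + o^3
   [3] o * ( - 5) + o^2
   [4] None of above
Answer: 1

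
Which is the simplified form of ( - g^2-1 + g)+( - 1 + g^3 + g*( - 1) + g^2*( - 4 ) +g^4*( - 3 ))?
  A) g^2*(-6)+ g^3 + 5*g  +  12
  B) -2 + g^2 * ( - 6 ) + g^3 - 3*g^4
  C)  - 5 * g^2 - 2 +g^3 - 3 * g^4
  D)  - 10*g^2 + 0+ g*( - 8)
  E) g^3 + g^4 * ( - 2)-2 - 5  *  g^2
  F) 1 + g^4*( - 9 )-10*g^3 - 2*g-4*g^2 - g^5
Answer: C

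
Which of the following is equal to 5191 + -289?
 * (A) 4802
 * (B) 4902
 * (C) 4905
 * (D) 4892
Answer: B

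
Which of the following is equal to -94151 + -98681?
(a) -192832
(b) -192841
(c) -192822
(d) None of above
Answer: a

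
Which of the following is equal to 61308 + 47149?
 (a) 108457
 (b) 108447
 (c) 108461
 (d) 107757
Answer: a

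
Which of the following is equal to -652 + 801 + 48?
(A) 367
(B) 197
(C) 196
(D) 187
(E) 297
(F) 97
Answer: B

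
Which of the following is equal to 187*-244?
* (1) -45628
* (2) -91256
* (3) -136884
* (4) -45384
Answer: 1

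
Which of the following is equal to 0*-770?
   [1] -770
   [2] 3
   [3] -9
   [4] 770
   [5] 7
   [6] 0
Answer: 6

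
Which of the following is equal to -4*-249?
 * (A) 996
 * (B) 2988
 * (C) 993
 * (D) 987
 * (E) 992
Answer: A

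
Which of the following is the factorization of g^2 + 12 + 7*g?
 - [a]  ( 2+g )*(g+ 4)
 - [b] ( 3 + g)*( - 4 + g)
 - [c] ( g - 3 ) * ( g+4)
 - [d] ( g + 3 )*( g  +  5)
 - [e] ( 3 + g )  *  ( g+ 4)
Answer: e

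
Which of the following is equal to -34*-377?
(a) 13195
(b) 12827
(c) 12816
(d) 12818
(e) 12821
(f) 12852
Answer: d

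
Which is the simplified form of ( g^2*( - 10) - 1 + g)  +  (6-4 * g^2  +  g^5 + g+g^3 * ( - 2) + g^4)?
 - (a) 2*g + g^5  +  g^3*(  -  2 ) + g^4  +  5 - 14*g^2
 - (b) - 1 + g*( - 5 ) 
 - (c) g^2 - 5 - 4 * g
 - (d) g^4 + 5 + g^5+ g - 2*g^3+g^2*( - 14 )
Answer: a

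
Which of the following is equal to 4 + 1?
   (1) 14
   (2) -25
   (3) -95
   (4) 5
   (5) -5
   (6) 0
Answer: 4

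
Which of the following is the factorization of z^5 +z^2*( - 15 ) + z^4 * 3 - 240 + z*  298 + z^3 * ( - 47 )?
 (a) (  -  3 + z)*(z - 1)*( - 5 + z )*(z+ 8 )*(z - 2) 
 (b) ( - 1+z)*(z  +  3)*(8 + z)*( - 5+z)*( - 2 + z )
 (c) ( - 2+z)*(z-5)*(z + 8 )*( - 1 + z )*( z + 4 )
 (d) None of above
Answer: b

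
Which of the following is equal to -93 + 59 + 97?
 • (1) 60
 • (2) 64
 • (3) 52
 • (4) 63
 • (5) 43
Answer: 4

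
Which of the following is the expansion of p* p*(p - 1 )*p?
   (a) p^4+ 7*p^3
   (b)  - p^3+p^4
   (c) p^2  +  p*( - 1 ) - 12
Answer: b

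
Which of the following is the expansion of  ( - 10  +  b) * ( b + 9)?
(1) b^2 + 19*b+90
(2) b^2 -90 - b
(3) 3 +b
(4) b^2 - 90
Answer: 2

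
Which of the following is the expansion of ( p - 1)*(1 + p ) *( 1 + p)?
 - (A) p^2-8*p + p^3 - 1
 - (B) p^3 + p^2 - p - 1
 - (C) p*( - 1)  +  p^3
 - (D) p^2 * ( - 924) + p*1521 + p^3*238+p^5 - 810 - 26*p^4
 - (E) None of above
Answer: B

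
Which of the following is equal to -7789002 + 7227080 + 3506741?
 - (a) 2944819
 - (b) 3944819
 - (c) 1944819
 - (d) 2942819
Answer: a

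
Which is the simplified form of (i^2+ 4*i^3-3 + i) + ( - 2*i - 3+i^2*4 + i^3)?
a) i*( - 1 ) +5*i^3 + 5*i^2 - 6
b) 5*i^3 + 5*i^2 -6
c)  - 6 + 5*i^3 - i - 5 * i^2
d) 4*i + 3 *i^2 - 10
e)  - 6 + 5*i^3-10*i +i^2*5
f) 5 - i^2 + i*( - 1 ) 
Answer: a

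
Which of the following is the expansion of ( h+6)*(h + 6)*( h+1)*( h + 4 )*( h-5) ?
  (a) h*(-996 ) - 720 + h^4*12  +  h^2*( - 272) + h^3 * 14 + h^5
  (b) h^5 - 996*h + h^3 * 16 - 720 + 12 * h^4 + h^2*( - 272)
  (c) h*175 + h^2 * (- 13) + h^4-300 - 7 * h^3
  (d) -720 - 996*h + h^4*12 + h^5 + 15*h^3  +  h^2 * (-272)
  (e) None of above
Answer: d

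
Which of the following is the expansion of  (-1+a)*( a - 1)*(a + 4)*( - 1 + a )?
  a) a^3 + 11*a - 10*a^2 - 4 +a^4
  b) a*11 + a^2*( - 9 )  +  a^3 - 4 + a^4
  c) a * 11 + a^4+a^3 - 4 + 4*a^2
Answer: b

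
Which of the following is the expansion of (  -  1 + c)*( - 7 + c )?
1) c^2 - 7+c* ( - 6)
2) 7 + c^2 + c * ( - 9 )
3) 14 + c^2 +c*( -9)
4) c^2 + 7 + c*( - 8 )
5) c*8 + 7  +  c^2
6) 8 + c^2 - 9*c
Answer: 4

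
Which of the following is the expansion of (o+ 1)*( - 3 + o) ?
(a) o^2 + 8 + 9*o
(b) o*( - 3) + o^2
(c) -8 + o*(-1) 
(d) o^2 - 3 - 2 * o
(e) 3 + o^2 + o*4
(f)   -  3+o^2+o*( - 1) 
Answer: d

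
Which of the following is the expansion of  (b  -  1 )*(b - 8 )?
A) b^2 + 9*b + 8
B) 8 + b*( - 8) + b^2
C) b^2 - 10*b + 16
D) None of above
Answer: D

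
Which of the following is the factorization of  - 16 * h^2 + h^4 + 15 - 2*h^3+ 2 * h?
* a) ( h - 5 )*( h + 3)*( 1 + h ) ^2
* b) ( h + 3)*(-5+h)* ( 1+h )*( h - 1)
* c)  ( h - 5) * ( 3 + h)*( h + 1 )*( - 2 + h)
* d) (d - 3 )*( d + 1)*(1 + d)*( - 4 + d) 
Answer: b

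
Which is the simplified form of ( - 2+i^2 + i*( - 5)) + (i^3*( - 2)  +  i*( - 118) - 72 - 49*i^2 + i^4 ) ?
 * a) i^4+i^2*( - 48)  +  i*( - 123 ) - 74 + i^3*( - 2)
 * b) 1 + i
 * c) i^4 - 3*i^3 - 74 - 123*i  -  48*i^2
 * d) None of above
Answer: a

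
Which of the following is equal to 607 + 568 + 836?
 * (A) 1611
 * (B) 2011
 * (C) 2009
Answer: B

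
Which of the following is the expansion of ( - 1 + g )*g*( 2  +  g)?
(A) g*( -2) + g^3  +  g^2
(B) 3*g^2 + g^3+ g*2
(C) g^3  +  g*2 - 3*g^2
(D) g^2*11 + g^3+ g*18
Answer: A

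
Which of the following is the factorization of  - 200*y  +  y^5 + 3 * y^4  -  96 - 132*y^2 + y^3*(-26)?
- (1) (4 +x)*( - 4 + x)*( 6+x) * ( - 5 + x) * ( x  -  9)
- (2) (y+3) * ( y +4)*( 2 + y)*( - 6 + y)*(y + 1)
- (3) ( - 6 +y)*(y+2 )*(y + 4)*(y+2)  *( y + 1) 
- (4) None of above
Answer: 3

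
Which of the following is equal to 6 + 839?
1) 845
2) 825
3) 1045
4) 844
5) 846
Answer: 1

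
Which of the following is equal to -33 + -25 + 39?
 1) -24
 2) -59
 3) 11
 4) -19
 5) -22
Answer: 4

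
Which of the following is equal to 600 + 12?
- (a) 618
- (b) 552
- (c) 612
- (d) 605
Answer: c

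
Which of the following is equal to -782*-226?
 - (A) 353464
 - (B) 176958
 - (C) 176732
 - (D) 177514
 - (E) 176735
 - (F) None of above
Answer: C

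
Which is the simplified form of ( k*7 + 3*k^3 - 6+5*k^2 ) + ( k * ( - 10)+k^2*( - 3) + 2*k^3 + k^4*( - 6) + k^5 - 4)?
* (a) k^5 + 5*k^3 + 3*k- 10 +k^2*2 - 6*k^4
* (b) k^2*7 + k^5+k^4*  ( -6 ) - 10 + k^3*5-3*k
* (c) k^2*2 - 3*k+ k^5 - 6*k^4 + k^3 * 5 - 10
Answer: c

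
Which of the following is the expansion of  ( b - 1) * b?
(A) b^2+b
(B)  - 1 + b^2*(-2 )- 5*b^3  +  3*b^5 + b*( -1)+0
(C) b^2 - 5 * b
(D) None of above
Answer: D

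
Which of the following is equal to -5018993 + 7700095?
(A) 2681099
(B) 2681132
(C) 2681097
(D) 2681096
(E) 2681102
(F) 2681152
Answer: E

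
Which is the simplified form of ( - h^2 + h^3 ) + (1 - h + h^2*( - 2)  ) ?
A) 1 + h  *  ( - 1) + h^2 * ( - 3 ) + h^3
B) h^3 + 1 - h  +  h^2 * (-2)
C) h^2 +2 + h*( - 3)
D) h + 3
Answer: A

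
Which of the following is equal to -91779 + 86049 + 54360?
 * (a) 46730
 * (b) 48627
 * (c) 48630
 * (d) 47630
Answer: c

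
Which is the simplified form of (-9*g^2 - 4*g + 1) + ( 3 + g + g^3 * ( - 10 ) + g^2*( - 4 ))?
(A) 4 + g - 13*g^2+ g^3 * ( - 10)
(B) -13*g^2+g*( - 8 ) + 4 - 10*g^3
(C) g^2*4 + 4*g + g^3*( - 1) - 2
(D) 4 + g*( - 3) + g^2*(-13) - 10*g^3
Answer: D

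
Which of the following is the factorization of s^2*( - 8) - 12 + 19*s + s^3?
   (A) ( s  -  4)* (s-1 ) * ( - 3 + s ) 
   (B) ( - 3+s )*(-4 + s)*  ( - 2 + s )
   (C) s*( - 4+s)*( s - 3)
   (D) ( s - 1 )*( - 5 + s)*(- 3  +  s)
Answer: A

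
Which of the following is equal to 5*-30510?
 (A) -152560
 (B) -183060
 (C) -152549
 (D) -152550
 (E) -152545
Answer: D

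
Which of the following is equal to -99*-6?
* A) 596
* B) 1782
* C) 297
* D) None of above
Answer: D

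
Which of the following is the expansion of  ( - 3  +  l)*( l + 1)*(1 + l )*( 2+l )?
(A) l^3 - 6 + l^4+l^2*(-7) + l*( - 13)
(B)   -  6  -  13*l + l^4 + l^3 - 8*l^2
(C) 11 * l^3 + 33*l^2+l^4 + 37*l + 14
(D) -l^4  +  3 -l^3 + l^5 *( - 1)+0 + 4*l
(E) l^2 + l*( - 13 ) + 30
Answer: A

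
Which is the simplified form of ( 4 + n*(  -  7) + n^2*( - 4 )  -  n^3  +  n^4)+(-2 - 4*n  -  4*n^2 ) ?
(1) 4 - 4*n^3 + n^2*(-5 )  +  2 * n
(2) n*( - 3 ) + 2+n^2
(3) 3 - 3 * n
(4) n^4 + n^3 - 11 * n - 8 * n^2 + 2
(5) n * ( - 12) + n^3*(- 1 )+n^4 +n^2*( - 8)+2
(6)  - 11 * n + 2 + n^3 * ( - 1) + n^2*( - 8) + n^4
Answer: 6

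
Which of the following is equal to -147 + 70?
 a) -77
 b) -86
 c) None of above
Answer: a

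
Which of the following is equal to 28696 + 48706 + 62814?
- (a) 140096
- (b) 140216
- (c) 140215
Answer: b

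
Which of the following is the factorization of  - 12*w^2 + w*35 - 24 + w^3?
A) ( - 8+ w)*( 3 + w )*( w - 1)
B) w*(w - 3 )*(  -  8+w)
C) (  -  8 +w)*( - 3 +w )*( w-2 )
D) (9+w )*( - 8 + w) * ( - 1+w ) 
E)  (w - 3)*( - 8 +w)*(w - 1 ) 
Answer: E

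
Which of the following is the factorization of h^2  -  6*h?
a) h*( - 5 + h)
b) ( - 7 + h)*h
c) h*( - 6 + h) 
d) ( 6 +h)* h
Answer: c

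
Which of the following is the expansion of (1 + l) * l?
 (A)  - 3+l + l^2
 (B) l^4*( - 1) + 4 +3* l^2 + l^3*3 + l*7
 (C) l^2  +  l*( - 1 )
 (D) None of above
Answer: D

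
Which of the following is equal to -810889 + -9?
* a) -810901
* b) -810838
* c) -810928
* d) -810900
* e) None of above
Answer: e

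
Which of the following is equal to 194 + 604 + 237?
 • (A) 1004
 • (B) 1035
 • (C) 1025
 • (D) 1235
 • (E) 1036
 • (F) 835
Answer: B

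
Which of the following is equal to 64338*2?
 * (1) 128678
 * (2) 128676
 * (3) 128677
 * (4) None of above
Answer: 2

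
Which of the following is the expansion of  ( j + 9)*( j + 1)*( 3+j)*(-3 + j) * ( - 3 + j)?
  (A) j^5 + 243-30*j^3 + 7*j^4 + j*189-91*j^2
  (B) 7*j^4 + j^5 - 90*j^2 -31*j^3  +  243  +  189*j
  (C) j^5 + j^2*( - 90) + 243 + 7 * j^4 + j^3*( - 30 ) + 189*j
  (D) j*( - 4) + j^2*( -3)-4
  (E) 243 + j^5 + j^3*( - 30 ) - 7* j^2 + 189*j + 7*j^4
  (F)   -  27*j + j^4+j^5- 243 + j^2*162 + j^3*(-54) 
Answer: C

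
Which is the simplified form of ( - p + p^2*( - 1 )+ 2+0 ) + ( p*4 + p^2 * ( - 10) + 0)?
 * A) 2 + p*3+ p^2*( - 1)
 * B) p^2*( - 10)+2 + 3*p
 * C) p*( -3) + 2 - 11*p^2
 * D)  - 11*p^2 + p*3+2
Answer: D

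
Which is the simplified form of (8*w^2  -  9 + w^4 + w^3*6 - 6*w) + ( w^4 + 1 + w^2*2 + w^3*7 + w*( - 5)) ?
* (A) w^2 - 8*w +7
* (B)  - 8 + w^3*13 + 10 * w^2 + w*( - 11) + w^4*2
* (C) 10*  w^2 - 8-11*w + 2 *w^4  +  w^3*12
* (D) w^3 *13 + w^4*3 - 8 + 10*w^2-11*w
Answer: B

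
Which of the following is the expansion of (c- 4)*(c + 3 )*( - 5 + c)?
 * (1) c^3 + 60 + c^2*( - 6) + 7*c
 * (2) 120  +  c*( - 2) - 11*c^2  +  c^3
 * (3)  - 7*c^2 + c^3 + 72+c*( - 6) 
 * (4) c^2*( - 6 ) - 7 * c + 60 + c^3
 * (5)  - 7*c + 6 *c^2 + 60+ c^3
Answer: 4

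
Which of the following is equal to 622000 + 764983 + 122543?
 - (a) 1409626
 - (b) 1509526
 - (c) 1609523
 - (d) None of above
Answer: b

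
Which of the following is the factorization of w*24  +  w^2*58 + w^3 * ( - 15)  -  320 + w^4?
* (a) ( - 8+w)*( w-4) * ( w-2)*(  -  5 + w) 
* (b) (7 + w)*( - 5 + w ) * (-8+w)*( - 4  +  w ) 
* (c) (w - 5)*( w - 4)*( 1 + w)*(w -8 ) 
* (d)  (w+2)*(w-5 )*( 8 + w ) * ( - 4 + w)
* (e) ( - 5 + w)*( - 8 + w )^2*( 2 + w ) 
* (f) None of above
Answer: f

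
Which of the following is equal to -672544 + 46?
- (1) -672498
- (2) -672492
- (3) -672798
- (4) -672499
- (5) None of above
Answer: 1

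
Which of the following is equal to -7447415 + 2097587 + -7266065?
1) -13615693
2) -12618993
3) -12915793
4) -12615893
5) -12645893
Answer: 4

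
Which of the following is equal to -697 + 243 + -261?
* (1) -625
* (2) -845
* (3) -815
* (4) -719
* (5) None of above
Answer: 5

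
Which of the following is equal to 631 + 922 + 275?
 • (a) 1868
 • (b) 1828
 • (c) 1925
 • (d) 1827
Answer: b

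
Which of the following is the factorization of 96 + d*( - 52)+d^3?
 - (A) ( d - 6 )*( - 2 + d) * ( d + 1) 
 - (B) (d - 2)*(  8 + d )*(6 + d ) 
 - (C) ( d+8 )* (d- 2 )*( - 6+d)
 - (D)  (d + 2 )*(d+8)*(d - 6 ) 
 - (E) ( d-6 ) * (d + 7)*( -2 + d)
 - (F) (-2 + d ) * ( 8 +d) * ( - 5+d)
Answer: C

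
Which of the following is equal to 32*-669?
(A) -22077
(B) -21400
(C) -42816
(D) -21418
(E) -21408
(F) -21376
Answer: E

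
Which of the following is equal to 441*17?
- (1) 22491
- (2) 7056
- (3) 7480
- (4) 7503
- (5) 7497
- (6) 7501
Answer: 5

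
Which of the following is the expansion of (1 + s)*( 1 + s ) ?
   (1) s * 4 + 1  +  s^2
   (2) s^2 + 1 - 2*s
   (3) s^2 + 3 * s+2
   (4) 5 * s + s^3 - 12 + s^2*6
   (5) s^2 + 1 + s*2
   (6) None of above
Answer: 5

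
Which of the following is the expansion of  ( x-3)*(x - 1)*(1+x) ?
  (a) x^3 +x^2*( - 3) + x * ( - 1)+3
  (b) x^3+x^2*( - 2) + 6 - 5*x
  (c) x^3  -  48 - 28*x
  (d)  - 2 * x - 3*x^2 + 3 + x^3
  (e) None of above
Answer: a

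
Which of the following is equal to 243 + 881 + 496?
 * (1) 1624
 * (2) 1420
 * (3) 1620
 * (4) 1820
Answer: 3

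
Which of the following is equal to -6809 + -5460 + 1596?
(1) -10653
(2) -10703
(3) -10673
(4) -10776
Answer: 3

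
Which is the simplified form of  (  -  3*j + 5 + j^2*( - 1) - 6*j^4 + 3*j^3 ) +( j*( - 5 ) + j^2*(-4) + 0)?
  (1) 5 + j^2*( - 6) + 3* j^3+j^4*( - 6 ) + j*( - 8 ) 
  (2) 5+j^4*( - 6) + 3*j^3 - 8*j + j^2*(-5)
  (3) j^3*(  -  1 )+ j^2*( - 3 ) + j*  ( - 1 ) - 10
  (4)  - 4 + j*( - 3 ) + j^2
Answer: 2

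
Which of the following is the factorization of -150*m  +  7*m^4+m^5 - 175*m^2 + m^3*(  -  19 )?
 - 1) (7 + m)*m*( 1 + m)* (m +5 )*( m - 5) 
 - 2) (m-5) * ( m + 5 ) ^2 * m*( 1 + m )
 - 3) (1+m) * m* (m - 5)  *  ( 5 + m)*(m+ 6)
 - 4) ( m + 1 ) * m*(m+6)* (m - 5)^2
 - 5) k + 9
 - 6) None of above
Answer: 3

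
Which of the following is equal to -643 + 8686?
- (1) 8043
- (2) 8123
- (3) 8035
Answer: 1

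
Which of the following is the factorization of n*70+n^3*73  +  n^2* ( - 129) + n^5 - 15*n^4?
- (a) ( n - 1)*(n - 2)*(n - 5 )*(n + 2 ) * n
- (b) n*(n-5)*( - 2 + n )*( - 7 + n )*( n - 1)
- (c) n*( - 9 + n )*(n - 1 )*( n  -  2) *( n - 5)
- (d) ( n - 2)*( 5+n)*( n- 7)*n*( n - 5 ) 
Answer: b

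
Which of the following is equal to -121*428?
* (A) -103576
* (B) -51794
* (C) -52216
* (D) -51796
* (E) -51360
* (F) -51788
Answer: F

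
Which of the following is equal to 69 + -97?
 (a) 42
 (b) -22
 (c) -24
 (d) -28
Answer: d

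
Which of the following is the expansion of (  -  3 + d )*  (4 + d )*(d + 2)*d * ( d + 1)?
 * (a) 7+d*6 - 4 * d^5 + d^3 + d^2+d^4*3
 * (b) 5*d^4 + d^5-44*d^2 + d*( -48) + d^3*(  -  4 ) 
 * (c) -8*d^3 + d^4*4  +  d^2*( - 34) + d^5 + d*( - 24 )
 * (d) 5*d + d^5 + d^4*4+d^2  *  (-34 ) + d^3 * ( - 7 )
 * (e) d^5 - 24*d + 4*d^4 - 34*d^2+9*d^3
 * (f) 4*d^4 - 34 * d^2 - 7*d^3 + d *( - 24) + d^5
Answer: f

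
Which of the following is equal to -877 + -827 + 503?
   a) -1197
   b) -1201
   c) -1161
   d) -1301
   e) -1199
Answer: b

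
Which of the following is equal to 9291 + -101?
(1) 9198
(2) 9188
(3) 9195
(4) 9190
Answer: 4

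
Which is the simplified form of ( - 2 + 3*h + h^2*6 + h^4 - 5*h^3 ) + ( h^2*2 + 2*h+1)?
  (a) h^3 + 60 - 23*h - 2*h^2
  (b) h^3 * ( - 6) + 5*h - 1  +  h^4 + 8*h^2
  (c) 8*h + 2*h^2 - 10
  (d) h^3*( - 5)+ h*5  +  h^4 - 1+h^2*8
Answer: d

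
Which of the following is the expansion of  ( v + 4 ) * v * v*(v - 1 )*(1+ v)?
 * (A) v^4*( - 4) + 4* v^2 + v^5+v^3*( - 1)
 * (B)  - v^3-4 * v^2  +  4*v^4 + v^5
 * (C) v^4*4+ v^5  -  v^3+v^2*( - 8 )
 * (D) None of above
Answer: B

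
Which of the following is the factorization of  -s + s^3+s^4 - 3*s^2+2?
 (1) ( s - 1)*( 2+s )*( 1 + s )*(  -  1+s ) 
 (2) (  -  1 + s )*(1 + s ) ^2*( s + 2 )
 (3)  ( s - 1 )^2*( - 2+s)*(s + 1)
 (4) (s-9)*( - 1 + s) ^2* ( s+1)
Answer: 1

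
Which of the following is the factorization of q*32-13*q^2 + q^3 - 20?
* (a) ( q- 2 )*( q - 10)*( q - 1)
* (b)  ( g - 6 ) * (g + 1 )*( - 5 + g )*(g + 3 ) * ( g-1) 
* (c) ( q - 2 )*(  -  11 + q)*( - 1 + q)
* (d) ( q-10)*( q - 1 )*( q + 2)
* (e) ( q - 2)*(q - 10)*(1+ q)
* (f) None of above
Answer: a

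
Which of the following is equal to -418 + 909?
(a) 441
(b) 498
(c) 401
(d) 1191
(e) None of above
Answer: e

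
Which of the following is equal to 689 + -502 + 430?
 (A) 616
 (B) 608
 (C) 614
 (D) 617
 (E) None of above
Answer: D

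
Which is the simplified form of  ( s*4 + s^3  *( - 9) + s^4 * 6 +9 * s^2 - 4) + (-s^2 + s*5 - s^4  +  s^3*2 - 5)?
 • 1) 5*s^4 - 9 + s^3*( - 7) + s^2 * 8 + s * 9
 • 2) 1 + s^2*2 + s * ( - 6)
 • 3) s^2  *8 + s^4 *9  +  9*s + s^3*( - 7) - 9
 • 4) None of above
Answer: 1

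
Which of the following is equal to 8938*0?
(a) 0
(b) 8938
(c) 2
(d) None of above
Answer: a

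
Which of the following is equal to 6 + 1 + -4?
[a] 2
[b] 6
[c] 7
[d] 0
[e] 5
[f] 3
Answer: f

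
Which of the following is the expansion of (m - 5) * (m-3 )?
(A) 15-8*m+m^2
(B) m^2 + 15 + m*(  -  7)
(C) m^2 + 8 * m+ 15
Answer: A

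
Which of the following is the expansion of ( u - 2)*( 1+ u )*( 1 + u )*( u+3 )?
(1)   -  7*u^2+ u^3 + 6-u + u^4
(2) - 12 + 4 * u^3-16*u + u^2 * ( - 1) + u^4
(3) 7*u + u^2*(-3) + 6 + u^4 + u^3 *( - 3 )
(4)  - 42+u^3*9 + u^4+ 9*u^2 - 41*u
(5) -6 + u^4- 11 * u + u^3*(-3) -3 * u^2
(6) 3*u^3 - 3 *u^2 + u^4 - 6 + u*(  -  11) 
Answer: 6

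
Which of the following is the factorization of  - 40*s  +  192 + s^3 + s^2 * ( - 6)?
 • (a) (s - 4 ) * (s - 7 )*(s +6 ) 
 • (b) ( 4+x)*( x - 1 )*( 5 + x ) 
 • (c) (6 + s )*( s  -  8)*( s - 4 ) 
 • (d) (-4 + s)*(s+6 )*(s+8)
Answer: c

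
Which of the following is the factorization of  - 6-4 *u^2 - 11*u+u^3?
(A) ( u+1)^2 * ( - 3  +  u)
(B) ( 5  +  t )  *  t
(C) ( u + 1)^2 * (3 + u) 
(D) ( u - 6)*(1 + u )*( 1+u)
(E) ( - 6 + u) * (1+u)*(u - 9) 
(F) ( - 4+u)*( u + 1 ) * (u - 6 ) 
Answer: D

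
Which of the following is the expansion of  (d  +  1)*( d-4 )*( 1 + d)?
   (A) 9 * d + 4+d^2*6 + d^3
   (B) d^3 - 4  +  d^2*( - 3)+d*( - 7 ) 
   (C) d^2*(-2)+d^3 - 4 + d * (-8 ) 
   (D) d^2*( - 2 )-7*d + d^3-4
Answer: D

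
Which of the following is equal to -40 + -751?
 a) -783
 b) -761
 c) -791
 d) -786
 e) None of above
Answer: c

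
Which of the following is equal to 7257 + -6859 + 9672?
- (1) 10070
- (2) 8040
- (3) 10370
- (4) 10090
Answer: 1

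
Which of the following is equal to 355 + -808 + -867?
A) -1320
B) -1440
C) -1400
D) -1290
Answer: A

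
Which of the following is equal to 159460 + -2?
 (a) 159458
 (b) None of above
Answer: a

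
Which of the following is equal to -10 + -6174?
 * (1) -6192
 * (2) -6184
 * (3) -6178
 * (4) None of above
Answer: 2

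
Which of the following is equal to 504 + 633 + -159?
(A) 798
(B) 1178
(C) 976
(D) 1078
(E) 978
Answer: E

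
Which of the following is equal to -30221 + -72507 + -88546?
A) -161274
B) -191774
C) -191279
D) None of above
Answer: D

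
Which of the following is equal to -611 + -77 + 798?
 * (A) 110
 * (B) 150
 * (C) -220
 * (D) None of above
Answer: A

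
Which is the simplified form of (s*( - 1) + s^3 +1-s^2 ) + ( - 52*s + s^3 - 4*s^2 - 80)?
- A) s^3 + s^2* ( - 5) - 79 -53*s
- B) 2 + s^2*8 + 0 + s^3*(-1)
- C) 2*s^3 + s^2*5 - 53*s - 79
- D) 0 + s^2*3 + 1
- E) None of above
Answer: E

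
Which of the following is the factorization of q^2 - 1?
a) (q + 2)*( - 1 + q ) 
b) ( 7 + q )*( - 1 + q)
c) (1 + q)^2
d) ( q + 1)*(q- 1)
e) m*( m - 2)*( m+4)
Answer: d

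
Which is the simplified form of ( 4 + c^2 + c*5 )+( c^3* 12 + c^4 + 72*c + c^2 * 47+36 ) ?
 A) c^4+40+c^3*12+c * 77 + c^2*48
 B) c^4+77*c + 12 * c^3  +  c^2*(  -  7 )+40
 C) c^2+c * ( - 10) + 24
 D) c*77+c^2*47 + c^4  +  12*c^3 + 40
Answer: A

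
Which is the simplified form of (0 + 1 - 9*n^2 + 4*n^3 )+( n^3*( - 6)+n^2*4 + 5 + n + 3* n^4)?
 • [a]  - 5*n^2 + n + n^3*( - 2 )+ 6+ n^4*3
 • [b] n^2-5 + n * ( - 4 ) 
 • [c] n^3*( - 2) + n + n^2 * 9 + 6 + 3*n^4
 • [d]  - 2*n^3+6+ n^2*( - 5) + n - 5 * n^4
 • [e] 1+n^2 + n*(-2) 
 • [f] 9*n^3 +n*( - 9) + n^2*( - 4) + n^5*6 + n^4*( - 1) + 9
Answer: a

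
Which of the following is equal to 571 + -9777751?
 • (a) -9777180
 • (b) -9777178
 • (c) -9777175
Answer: a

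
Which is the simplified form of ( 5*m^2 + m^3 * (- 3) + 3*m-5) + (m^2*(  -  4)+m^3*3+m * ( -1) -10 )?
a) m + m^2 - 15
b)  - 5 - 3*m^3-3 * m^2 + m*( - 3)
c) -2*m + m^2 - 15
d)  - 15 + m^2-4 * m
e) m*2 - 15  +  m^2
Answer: e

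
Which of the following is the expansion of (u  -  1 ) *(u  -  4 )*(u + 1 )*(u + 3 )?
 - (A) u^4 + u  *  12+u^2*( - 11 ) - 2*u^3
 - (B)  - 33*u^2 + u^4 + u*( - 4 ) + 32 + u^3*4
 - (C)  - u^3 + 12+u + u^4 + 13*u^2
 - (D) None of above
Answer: D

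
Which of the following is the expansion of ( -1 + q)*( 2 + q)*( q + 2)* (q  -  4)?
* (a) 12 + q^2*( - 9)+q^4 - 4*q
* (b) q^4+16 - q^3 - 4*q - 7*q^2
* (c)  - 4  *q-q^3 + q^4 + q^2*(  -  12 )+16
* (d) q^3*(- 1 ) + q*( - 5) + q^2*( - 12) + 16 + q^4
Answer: c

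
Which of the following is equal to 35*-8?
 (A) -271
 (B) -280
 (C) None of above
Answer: B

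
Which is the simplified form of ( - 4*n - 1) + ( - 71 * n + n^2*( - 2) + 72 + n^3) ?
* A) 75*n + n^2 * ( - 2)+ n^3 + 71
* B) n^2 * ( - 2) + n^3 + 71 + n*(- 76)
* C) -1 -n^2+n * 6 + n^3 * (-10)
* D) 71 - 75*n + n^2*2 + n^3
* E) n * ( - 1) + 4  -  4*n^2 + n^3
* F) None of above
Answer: F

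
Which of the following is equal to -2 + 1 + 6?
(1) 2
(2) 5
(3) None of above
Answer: 2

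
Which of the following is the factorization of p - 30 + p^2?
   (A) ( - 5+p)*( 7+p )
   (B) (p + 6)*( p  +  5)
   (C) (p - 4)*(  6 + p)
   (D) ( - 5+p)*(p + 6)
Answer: D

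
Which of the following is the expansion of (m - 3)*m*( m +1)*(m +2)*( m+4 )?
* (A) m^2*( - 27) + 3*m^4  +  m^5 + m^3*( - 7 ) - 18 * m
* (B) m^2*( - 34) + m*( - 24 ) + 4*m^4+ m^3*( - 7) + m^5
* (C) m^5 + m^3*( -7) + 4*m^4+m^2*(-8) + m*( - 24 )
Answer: B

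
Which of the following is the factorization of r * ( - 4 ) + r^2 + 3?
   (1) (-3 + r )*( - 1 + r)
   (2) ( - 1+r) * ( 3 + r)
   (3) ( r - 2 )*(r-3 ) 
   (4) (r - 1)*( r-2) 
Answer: 1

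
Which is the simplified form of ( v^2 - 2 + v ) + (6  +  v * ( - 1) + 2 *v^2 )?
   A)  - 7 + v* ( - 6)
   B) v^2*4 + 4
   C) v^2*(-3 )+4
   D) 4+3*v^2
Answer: D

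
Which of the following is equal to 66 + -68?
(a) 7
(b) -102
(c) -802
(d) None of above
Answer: d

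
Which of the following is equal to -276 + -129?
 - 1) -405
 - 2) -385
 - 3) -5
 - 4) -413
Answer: 1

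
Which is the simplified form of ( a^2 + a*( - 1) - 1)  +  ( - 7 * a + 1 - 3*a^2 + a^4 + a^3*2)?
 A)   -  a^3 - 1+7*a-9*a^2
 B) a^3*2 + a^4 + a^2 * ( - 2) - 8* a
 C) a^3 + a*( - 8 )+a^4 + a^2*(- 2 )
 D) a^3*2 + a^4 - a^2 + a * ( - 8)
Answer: B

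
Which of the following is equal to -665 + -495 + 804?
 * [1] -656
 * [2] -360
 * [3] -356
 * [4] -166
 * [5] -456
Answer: 3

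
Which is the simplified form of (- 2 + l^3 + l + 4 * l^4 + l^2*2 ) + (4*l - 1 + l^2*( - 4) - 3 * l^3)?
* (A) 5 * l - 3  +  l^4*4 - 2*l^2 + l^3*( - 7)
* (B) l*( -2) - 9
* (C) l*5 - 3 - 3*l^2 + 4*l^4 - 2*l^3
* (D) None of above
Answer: D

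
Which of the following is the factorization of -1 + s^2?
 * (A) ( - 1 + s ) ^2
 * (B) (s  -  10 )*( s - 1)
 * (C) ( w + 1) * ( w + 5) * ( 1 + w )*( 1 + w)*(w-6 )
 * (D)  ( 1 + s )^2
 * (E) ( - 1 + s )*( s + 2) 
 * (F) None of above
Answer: F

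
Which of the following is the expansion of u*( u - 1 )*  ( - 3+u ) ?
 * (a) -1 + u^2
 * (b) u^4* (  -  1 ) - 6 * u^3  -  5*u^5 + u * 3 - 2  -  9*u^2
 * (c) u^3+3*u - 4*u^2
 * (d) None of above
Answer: c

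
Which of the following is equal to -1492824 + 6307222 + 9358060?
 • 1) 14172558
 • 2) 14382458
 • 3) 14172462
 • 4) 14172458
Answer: 4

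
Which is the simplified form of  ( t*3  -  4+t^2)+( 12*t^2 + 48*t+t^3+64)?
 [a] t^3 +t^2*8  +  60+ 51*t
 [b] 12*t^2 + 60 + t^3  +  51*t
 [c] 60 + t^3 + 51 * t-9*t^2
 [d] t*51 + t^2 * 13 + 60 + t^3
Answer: d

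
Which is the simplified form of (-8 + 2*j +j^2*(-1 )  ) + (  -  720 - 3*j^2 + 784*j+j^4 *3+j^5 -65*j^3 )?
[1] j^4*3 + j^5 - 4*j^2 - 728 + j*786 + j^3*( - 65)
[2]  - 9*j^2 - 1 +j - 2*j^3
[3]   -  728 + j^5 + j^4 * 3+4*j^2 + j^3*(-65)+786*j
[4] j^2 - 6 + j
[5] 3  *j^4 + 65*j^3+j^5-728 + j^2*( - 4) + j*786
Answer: 1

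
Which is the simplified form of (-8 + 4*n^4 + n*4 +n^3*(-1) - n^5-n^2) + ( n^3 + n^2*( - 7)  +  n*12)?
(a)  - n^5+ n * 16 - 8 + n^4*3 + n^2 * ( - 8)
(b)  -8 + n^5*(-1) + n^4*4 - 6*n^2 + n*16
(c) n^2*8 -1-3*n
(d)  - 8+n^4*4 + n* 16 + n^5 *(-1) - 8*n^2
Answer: d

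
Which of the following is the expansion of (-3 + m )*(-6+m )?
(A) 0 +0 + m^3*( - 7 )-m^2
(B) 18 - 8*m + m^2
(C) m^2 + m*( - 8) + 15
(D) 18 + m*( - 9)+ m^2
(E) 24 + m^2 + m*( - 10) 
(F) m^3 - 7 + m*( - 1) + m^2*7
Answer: D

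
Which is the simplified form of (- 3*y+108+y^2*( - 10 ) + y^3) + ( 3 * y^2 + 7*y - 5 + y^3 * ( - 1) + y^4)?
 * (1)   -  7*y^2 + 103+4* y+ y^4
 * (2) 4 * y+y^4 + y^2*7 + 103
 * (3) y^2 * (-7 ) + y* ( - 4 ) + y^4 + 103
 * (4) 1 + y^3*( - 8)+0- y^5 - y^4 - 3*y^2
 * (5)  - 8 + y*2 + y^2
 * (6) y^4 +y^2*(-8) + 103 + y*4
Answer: 1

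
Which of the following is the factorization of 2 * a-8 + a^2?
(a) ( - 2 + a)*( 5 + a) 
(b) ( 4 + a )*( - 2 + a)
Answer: b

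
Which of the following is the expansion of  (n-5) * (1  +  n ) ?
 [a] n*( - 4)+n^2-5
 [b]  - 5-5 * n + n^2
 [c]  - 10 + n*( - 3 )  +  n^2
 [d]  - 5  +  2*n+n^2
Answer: a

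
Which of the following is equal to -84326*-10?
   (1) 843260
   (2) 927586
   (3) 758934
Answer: 1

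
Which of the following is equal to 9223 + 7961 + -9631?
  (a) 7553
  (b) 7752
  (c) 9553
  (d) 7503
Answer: a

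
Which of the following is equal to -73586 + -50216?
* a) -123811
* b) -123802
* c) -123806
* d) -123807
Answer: b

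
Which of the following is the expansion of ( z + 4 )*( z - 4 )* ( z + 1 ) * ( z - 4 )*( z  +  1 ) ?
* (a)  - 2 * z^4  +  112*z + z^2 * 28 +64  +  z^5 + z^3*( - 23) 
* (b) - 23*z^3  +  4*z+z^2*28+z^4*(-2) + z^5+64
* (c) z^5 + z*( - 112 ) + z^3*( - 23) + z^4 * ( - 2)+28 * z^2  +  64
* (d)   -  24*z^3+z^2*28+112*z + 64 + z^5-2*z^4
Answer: a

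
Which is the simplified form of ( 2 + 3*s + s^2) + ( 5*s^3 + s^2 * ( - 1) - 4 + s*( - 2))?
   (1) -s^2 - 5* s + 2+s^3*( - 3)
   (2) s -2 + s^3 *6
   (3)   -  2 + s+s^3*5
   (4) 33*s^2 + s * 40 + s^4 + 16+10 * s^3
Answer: 3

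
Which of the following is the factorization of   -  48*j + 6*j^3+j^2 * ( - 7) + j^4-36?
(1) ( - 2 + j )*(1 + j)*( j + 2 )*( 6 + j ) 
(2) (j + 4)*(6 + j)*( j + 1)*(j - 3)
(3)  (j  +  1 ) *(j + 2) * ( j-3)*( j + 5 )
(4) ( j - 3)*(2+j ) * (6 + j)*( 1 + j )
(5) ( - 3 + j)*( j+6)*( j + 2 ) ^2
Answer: 4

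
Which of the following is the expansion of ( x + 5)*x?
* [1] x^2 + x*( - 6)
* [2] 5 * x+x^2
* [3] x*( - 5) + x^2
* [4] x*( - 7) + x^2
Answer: 2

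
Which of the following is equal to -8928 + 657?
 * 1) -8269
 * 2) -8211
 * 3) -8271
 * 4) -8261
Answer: 3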